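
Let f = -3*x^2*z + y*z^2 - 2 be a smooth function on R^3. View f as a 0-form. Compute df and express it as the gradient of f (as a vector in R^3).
df = (-6*x*z) dx + (z^2) dy + (-3*x^2 + 2*y*z) dz; grad f = (-6*x*z, z^2, -3*x^2 + 2*y*z)

For a 0-form f, d f = (∂f/∂x) dx + (∂f/∂y) dy + (∂f/∂z) dz. The components of the vector representation are exactly the entries of grad f in Cartesian coordinates:
  ∂f/∂x = -6*x*z
  ∂f/∂y = z^2
  ∂f/∂z = -3*x^2 + 2*y*z.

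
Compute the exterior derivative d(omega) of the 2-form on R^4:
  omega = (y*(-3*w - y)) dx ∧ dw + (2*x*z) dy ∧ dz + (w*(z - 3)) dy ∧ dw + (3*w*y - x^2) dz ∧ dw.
d(omega) = (3*w + 2*y) dx ∧ dy ∧ dw + (2*z) dx ∧ dy ∧ dz + (2*w) dy ∧ dz ∧ dw + (-2*x) dx ∧ dz ∧ dw

For a 2-form omega = sum_{i<j} g_{ij} dx_i ∧ dx_j, the exterior derivative is
  d(omega) = sum_{i<j} d(g_{ij}) ∧ dx_i ∧ dx_j = sum_{i<j, k} (∂g_{ij}/∂x_k) dx_k ∧ dx_i ∧ dx_j.
Expand each term, using dx_k ∧ dx_i ∧ dx_j = sgn(permutation) dx_{(a)} ∧ dx_{(b)} ∧ dx_{(c)} with (a < b < c) sorted:
  d(y*(-3*w - y)) includes (∂/∂y)(y*(-3*w - y)) dy = (-3*w - 2*y) dy, which multiplied by dx ∧ dw gives (3*w + 2*y) dx ∧ dy ∧ dw
  d(2*x*z) includes (∂/∂x)(2*x*z) dx = (2*z) dx, which multiplied by dy ∧ dz gives (2*z) dx ∧ dy ∧ dz
  d(w*(z - 3)) includes (∂/∂z)(w*(z - 3)) dz = (w) dz, which multiplied by dy ∧ dw gives (-w) dy ∧ dz ∧ dw
  d(3*w*y - x^2) includes (∂/∂x)(3*w*y - x^2) dx = (-2*x) dx, which multiplied by dz ∧ dw gives (-2*x) dx ∧ dz ∧ dw
  d(3*w*y - x^2) includes (∂/∂y)(3*w*y - x^2) dy = (3*w) dy, which multiplied by dz ∧ dw gives (3*w) dy ∧ dz ∧ dw
Collecting like 3-forms: d(omega) = (3*w + 2*y) dx ∧ dy ∧ dw + (2*z) dx ∧ dy ∧ dz + (2*w) dy ∧ dz ∧ dw + (-2*x) dx ∧ dz ∧ dw.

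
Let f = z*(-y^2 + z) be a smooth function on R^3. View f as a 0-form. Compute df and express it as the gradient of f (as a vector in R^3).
df = (0) dx + (-2*y*z) dy + (-y^2 + 2*z) dz; grad f = (0, -2*y*z, -y^2 + 2*z)

For a 0-form f, d f = (∂f/∂x) dx + (∂f/∂y) dy + (∂f/∂z) dz. The components of the vector representation are exactly the entries of grad f in Cartesian coordinates:
  ∂f/∂x = 0
  ∂f/∂y = -2*y*z
  ∂f/∂z = -y^2 + 2*z.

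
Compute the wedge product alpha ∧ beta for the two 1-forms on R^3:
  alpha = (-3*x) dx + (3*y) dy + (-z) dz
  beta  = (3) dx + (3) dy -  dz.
alpha ∧ beta = (-9*x - 9*y) dx ∧ dy + (3*x + 3*z) dx ∧ dz + (-3*y + 3*z) dy ∧ dz

Distribute the wedge, using dx_i ∧ dx_j = -dx_j ∧ dx_i and dx_i ∧ dx_i = 0. For each pair (i, j) with i < j, the coefficient of dx_i ∧ dx_j in alpha ∧ beta is (alpha_i * beta_j - alpha_j * beta_i). Collecting: alpha ∧ beta = (-9*x - 9*y) dx ∧ dy + (3*x + 3*z) dx ∧ dz + (-3*y + 3*z) dy ∧ dz.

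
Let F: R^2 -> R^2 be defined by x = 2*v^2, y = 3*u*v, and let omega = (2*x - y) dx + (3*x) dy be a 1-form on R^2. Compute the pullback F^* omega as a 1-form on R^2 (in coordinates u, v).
F^* omega = (18*v^3) du + (v^2*(6*u + 16*v)) dv

Using F^*(f dg) = (f ∘ F) d(g ∘ F), substitute each coordinate x_i by F_i(u, v) in f_i, and replace dx_i by d F_i = (∂F_i/∂u) du + (∂F_i/∂v) dv.
  For the x component: f_1(F) = v*(-3*u + 4*v); d F_1 = (0) du + (4*v) dv
  For the y component: f_2(F) = 6*v^2; d F_2 = (3*v) du + (3*u) dv
Combining and collecting du, dv coefficients:
  coeff of du: 18*v^3
  coeff of dv: v^2*(6*u + 16*v)
F^* omega = (18*v^3) du + (v^2*(6*u + 16*v)) dv.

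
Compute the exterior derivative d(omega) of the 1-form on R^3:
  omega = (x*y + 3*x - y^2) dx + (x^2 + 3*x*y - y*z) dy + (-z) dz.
d(omega) = (x + 5*y) dx ∧ dy + (y) dy ∧ dz

For a 1-form omega = sum_i f_i dx_i, the exterior derivative is
  d(omega) = sum_{i < j} (∂f_j/∂x_i - ∂f_i/∂x_j) dx_i ∧ dx_j.
  coefficient of dx ∧ dy: ∂f_2/∂x - ∂f_1/∂y = ∂(x^2 + 3*x*y - y*z)/∂x - ∂(x*y + 3*x - y^2)/∂y = x + 5*y
  coefficient of dy ∧ dz: ∂f_3/∂y - ∂f_2/∂z = ∂(-z)/∂y - ∂(x^2 + 3*x*y - y*z)/∂z = y
Assembling: d(omega) = (x + 5*y) dx ∧ dy + (y) dy ∧ dz.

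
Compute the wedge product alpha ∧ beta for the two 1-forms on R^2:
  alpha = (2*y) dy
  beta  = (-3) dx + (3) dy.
alpha ∧ beta = (6*y) dx ∧ dy

Distribute the wedge, using dx_i ∧ dx_j = -dx_j ∧ dx_i and dx_i ∧ dx_i = 0. For each pair (i, j) with i < j, the coefficient of dx_i ∧ dx_j in alpha ∧ beta is (alpha_i * beta_j - alpha_j * beta_i). Collecting: alpha ∧ beta = (6*y) dx ∧ dy.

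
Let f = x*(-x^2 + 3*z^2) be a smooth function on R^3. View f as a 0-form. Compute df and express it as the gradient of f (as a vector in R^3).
df = (-3*x^2 + 3*z^2) dx + (0) dy + (6*x*z) dz; grad f = (-3*x^2 + 3*z^2, 0, 6*x*z)

For a 0-form f, d f = (∂f/∂x) dx + (∂f/∂y) dy + (∂f/∂z) dz. The components of the vector representation are exactly the entries of grad f in Cartesian coordinates:
  ∂f/∂x = -3*x^2 + 3*z^2
  ∂f/∂y = 0
  ∂f/∂z = 6*x*z.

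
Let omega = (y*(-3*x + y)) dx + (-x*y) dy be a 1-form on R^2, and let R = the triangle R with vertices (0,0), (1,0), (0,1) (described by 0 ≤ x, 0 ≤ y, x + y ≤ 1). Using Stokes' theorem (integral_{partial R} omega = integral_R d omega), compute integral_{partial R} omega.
integral_(partial R) omega = 0

Stokes: integral_partial_R omega = integral_R d omega with d omega = (∂Q/∂x - ∂P/∂y) dx ∧ dy.
  ∂Q/∂x = -y
  ∂P/∂y = -3*x + 2*y
  integrand = ∂Q/∂x - ∂P/∂y = 3*x - 3*y.
Integrating over R: integral_0^1 integral_0^{1-x} (3*x - 3*y) dy dx = 0.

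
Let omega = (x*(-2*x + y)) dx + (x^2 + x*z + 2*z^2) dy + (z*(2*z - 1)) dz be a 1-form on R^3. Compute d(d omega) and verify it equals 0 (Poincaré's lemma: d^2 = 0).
d(d omega) = 0

Step 1: d omega = sum_{i<j} (∂f_j/∂x_i - ∂f_i/∂x_j) dx_i ∧ dx_j:
  coeff of dx ∧ dy: x + z
  coeff of dx ∧ dz: 0
  coeff of dy ∧ dz: -x - 4*z
Step 2: Apply d again to each 2-form coefficient. The only possible 3-form in R^3 is dx ∧ dy ∧ dz, with coefficient
  ∂(coeff of dy∧dz)/∂x - ∂(coeff of dx∧dz)/∂y + ∂(coeff of dx∧dy)/∂z
  = ∂/∂x (-x - 4*z) - ∂/∂y (0) + ∂/∂z (x + z).
Each of these terms simplifies to sums of mixed partials that cancel in pairs. The result is 0 (by equality of mixed partials for smooth functions — Schwarz / Clairaut).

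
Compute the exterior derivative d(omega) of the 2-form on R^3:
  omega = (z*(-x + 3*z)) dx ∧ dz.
d(omega) = 0

For a 2-form omega = sum_{i<j} g_{ij} dx_i ∧ dx_j, the exterior derivative is
  d(omega) = sum_{i<j} d(g_{ij}) ∧ dx_i ∧ dx_j = sum_{i<j, k} (∂g_{ij}/∂x_k) dx_k ∧ dx_i ∧ dx_j.
Expand each term, using dx_k ∧ dx_i ∧ dx_j = sgn(permutation) dx_{(a)} ∧ dx_{(b)} ∧ dx_{(c)} with (a < b < c) sorted:

Collecting like 3-forms: d(omega) = 0.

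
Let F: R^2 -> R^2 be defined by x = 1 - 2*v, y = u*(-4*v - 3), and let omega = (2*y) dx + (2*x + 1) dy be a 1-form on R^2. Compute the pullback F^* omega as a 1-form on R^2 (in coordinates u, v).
F^* omega = (16*v^2 - 9) du + (32*u*v) dv

Using F^*(f dg) = (f ∘ F) d(g ∘ F), substitute each coordinate x_i by F_i(u, v) in f_i, and replace dx_i by d F_i = (∂F_i/∂u) du + (∂F_i/∂v) dv.
  For the x component: f_1(F) = 2*u*(-4*v - 3); d F_1 = (0) du + (-2) dv
  For the y component: f_2(F) = 3 - 4*v; d F_2 = (-4*v - 3) du + (-4*u) dv
Combining and collecting du, dv coefficients:
  coeff of du: 16*v^2 - 9
  coeff of dv: 32*u*v
F^* omega = (16*v^2 - 9) du + (32*u*v) dv.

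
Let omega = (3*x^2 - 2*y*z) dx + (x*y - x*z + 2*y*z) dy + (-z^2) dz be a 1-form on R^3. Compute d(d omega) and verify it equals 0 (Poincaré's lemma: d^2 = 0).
d(d omega) = 0

Step 1: d omega = sum_{i<j} (∂f_j/∂x_i - ∂f_i/∂x_j) dx_i ∧ dx_j:
  coeff of dx ∧ dy: y + z
  coeff of dx ∧ dz: 2*y
  coeff of dy ∧ dz: x - 2*y
Step 2: Apply d again to each 2-form coefficient. The only possible 3-form in R^3 is dx ∧ dy ∧ dz, with coefficient
  ∂(coeff of dy∧dz)/∂x - ∂(coeff of dx∧dz)/∂y + ∂(coeff of dx∧dy)/∂z
  = ∂/∂x (x - 2*y) - ∂/∂y (2*y) + ∂/∂z (y + z).
Each of these terms simplifies to sums of mixed partials that cancel in pairs. The result is 0 (by equality of mixed partials for smooth functions — Schwarz / Clairaut).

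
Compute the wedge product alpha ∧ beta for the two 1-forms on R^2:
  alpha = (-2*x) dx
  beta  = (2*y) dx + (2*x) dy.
alpha ∧ beta = (-4*x^2) dx ∧ dy

Distribute the wedge, using dx_i ∧ dx_j = -dx_j ∧ dx_i and dx_i ∧ dx_i = 0. For each pair (i, j) with i < j, the coefficient of dx_i ∧ dx_j in alpha ∧ beta is (alpha_i * beta_j - alpha_j * beta_i). Collecting: alpha ∧ beta = (-4*x^2) dx ∧ dy.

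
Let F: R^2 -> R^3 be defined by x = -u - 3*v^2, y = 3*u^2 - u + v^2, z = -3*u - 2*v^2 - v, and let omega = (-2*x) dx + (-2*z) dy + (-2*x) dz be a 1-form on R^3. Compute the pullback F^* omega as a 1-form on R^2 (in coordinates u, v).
F^* omega = (36*u^2 + 24*u*v^2 + 12*u*v - 14*u - 28*v^2 - 2*v) du + (-8*u*v - 2*u - 52*v^3 - 2*v^2) dv

Using F^*(f dg) = (f ∘ F) d(g ∘ F), substitute each coordinate x_i by F_i(u, v) in f_i, and replace dx_i by d F_i = (∂F_i/∂u) du + (∂F_i/∂v) dv.
  For the x component: f_1(F) = 2*u + 6*v^2; d F_1 = (-1) du + (-6*v) dv
  For the y component: f_2(F) = 6*u + 4*v^2 + 2*v; d F_2 = (6*u - 1) du + (2*v) dv
  For the z component: f_3(F) = 2*u + 6*v^2; d F_3 = (-3) du + (-4*v - 1) dv
Combining and collecting du, dv coefficients:
  coeff of du: 36*u^2 + 24*u*v^2 + 12*u*v - 14*u - 28*v^2 - 2*v
  coeff of dv: -8*u*v - 2*u - 52*v^3 - 2*v^2
F^* omega = (36*u^2 + 24*u*v^2 + 12*u*v - 14*u - 28*v^2 - 2*v) du + (-8*u*v - 2*u - 52*v^3 - 2*v^2) dv.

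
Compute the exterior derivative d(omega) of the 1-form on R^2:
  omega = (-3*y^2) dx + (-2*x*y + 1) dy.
d(omega) = (4*y) dx ∧ dy

For a 1-form omega = sum_i f_i dx_i, the exterior derivative is
  d(omega) = sum_{i < j} (∂f_j/∂x_i - ∂f_i/∂x_j) dx_i ∧ dx_j.
  coefficient of dx ∧ dy: ∂f_2/∂x - ∂f_1/∂y = ∂(-2*x*y + 1)/∂x - ∂(-3*y^2)/∂y = 4*y
Assembling: d(omega) = (4*y) dx ∧ dy.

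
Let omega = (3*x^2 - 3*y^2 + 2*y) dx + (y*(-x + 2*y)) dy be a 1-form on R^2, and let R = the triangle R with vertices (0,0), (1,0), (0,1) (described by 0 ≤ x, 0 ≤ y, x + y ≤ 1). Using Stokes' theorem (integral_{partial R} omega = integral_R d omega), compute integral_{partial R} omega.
integral_(partial R) omega = -1/6

Stokes: integral_partial_R omega = integral_R d omega with d omega = (∂Q/∂x - ∂P/∂y) dx ∧ dy.
  ∂Q/∂x = -y
  ∂P/∂y = 2 - 6*y
  integrand = ∂Q/∂x - ∂P/∂y = 5*y - 2.
Integrating over R: integral_0^1 integral_0^{1-x} (5*y - 2) dy dx = -1/6.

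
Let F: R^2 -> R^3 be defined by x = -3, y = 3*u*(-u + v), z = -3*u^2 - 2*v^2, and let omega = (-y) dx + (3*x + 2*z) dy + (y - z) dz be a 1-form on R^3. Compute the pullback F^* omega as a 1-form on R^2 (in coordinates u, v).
F^* omega = (36*u^3 - 36*u^2*v + 12*u*v^2 + 54*u - 12*v^3 - 27*v) du + (-18*u^3 - 24*u*v^2 - 27*u - 8*v^3) dv

Using F^*(f dg) = (f ∘ F) d(g ∘ F), substitute each coordinate x_i by F_i(u, v) in f_i, and replace dx_i by d F_i = (∂F_i/∂u) du + (∂F_i/∂v) dv.
  For the x component: f_1(F) = 3*u*(u - v); d F_1 = (0) du + (0) dv
  For the y component: f_2(F) = -6*u^2 - 4*v^2 - 9; d F_2 = (-6*u + 3*v) du + (3*u) dv
  For the z component: f_3(F) = v*(3*u + 2*v); d F_3 = (-6*u) du + (-4*v) dv
Combining and collecting du, dv coefficients:
  coeff of du: 36*u^3 - 36*u^2*v + 12*u*v^2 + 54*u - 12*v^3 - 27*v
  coeff of dv: -18*u^3 - 24*u*v^2 - 27*u - 8*v^3
F^* omega = (36*u^3 - 36*u^2*v + 12*u*v^2 + 54*u - 12*v^3 - 27*v) du + (-18*u^3 - 24*u*v^2 - 27*u - 8*v^3) dv.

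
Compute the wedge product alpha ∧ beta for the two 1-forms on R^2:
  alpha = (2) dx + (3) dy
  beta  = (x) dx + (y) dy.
alpha ∧ beta = (-3*x + 2*y) dx ∧ dy

Distribute the wedge, using dx_i ∧ dx_j = -dx_j ∧ dx_i and dx_i ∧ dx_i = 0. For each pair (i, j) with i < j, the coefficient of dx_i ∧ dx_j in alpha ∧ beta is (alpha_i * beta_j - alpha_j * beta_i). Collecting: alpha ∧ beta = (-3*x + 2*y) dx ∧ dy.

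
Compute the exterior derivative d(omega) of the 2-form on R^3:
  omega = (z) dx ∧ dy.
d(omega) = (1) dx ∧ dy ∧ dz

For a 2-form omega = sum_{i<j} g_{ij} dx_i ∧ dx_j, the exterior derivative is
  d(omega) = sum_{i<j} d(g_{ij}) ∧ dx_i ∧ dx_j = sum_{i<j, k} (∂g_{ij}/∂x_k) dx_k ∧ dx_i ∧ dx_j.
Expand each term, using dx_k ∧ dx_i ∧ dx_j = sgn(permutation) dx_{(a)} ∧ dx_{(b)} ∧ dx_{(c)} with (a < b < c) sorted:
  d(z) includes (∂/∂z)(z) dz = (1) dz, which multiplied by dx ∧ dy gives (1) dx ∧ dy ∧ dz
Collecting like 3-forms: d(omega) = (1) dx ∧ dy ∧ dz.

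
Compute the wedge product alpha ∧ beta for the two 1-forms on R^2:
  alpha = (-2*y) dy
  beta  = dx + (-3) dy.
alpha ∧ beta = (2*y) dx ∧ dy

Distribute the wedge, using dx_i ∧ dx_j = -dx_j ∧ dx_i and dx_i ∧ dx_i = 0. For each pair (i, j) with i < j, the coefficient of dx_i ∧ dx_j in alpha ∧ beta is (alpha_i * beta_j - alpha_j * beta_i). Collecting: alpha ∧ beta = (2*y) dx ∧ dy.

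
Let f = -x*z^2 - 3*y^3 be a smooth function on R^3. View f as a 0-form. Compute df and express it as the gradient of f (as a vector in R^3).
df = (-z^2) dx + (-9*y^2) dy + (-2*x*z) dz; grad f = (-z^2, -9*y^2, -2*x*z)

For a 0-form f, d f = (∂f/∂x) dx + (∂f/∂y) dy + (∂f/∂z) dz. The components of the vector representation are exactly the entries of grad f in Cartesian coordinates:
  ∂f/∂x = -z^2
  ∂f/∂y = -9*y^2
  ∂f/∂z = -2*x*z.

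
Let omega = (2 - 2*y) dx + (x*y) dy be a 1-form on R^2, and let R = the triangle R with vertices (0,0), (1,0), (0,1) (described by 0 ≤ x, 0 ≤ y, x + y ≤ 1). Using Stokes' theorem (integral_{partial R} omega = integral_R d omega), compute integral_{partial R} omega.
integral_(partial R) omega = 7/6

Stokes: integral_partial_R omega = integral_R d omega with d omega = (∂Q/∂x - ∂P/∂y) dx ∧ dy.
  ∂Q/∂x = y
  ∂P/∂y = -2
  integrand = ∂Q/∂x - ∂P/∂y = y + 2.
Integrating over R: integral_0^1 integral_0^{1-x} (y + 2) dy dx = 7/6.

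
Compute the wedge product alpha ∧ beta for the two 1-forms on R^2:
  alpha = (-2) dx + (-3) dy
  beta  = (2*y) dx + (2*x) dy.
alpha ∧ beta = (-4*x + 6*y) dx ∧ dy

Distribute the wedge, using dx_i ∧ dx_j = -dx_j ∧ dx_i and dx_i ∧ dx_i = 0. For each pair (i, j) with i < j, the coefficient of dx_i ∧ dx_j in alpha ∧ beta is (alpha_i * beta_j - alpha_j * beta_i). Collecting: alpha ∧ beta = (-4*x + 6*y) dx ∧ dy.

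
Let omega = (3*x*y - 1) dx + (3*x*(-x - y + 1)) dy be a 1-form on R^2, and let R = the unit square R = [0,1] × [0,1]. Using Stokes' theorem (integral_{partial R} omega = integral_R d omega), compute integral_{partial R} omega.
integral_(partial R) omega = -3

Stokes: integral_partial_R omega = integral_R d omega with d omega = (∂Q/∂x - ∂P/∂y) dx ∧ dy.
  ∂Q/∂x = -6*x - 3*y + 3
  ∂P/∂y = 3*x
  integrand = ∂Q/∂x - ∂P/∂y = -9*x - 3*y + 3.
Integrating over R: integral_0^1 integral_0^1 (-9*x - 3*y + 3) dx dy = -3.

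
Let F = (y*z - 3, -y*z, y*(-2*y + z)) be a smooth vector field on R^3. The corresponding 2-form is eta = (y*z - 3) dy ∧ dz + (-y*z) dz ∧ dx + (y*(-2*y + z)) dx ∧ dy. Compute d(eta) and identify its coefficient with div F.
d(eta) = (y - z) dx ∧ dy ∧ dz; div F = y - z

For a 2-form in R^3 of the form above, applying d gives a 3-form with coefficient ∂P/∂x + ∂Q/∂y + ∂R/∂z:
  ∂P/∂x = 0
  ∂Q/∂y = -z
  ∂R/∂z = y
Sum = y - z, which is exactly div F.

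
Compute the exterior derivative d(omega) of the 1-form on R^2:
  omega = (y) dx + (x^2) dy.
d(omega) = (2*x - 1) dx ∧ dy

For a 1-form omega = sum_i f_i dx_i, the exterior derivative is
  d(omega) = sum_{i < j} (∂f_j/∂x_i - ∂f_i/∂x_j) dx_i ∧ dx_j.
  coefficient of dx ∧ dy: ∂f_2/∂x - ∂f_1/∂y = ∂(x^2)/∂x - ∂(y)/∂y = 2*x - 1
Assembling: d(omega) = (2*x - 1) dx ∧ dy.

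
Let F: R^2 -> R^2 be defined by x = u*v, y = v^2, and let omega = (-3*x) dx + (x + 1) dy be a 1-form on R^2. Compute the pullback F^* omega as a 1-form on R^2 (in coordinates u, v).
F^* omega = (-3*u*v^2) du + (v*(-3*u^2 + 2*u*v + 2)) dv

Using F^*(f dg) = (f ∘ F) d(g ∘ F), substitute each coordinate x_i by F_i(u, v) in f_i, and replace dx_i by d F_i = (∂F_i/∂u) du + (∂F_i/∂v) dv.
  For the x component: f_1(F) = -3*u*v; d F_1 = (v) du + (u) dv
  For the y component: f_2(F) = u*v + 1; d F_2 = (0) du + (2*v) dv
Combining and collecting du, dv coefficients:
  coeff of du: -3*u*v^2
  coeff of dv: v*(-3*u^2 + 2*u*v + 2)
F^* omega = (-3*u*v^2) du + (v*(-3*u^2 + 2*u*v + 2)) dv.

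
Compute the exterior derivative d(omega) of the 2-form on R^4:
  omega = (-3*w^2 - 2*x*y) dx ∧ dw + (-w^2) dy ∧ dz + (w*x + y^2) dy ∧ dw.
d(omega) = (w + 2*x) dx ∧ dy ∧ dw + (-2*w) dy ∧ dz ∧ dw

For a 2-form omega = sum_{i<j} g_{ij} dx_i ∧ dx_j, the exterior derivative is
  d(omega) = sum_{i<j} d(g_{ij}) ∧ dx_i ∧ dx_j = sum_{i<j, k} (∂g_{ij}/∂x_k) dx_k ∧ dx_i ∧ dx_j.
Expand each term, using dx_k ∧ dx_i ∧ dx_j = sgn(permutation) dx_{(a)} ∧ dx_{(b)} ∧ dx_{(c)} with (a < b < c) sorted:
  d(-3*w^2 - 2*x*y) includes (∂/∂y)(-3*w^2 - 2*x*y) dy = (-2*x) dy, which multiplied by dx ∧ dw gives (2*x) dx ∧ dy ∧ dw
  d(-w^2) includes (∂/∂w)(-w^2) dw = (-2*w) dw, which multiplied by dy ∧ dz gives (-2*w) dy ∧ dz ∧ dw
  d(w*x + y^2) includes (∂/∂x)(w*x + y^2) dx = (w) dx, which multiplied by dy ∧ dw gives (w) dx ∧ dy ∧ dw
Collecting like 3-forms: d(omega) = (w + 2*x) dx ∧ dy ∧ dw + (-2*w) dy ∧ dz ∧ dw.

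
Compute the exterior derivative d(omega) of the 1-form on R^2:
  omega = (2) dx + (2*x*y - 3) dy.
d(omega) = (2*y) dx ∧ dy

For a 1-form omega = sum_i f_i dx_i, the exterior derivative is
  d(omega) = sum_{i < j} (∂f_j/∂x_i - ∂f_i/∂x_j) dx_i ∧ dx_j.
  coefficient of dx ∧ dy: ∂f_2/∂x - ∂f_1/∂y = ∂(2*x*y - 3)/∂x - ∂(2)/∂y = 2*y
Assembling: d(omega) = (2*y) dx ∧ dy.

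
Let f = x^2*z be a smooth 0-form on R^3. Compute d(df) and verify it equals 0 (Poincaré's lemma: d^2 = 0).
d(df) = 0

Step 1: df = sum_i (∂f/∂x_i) dx_i = (2*x*z) dx + (0) dy + (x^2) dz.
Step 2: Apply d again. Using the 1-form formula, the coefficient of dx ∧ dy in d(df) is ∂^2 f/∂x ∂y - ∂^2 f/∂y ∂x = (0) - (0) = 0 (equality of mixed partials for smooth f).
Similarly for dx ∧ dz and dy ∧ dz — all coefficients vanish. So d(df) = 0.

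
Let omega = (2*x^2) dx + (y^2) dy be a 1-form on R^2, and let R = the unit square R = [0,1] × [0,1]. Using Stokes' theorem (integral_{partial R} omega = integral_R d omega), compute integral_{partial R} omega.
integral_(partial R) omega = 0

Stokes: integral_partial_R omega = integral_R d omega with d omega = (∂Q/∂x - ∂P/∂y) dx ∧ dy.
  ∂Q/∂x = 0
  ∂P/∂y = 0
  integrand = ∂Q/∂x - ∂P/∂y = 0.
Integrating over R: integral_0^1 integral_0^1 (0) dx dy = 0.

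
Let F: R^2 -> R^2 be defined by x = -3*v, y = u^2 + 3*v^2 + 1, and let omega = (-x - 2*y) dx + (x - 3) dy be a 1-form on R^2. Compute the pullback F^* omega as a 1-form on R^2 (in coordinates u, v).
F^* omega = (6*u*(-v - 1)) du + (6*u^2 - 27*v + 6) dv

Using F^*(f dg) = (f ∘ F) d(g ∘ F), substitute each coordinate x_i by F_i(u, v) in f_i, and replace dx_i by d F_i = (∂F_i/∂u) du + (∂F_i/∂v) dv.
  For the x component: f_1(F) = -2*u^2 - 6*v^2 + 3*v - 2; d F_1 = (0) du + (-3) dv
  For the y component: f_2(F) = -3*v - 3; d F_2 = (2*u) du + (6*v) dv
Combining and collecting du, dv coefficients:
  coeff of du: 6*u*(-v - 1)
  coeff of dv: 6*u^2 - 27*v + 6
F^* omega = (6*u*(-v - 1)) du + (6*u^2 - 27*v + 6) dv.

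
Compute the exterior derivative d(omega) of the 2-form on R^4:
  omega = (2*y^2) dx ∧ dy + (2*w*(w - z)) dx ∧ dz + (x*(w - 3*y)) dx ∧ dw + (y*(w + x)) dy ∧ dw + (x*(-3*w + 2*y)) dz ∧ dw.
d(omega) = (w + 2*y - 2*z) dx ∧ dz ∧ dw + (3*x + y) dx ∧ dy ∧ dw + (2*x) dy ∧ dz ∧ dw

For a 2-form omega = sum_{i<j} g_{ij} dx_i ∧ dx_j, the exterior derivative is
  d(omega) = sum_{i<j} d(g_{ij}) ∧ dx_i ∧ dx_j = sum_{i<j, k} (∂g_{ij}/∂x_k) dx_k ∧ dx_i ∧ dx_j.
Expand each term, using dx_k ∧ dx_i ∧ dx_j = sgn(permutation) dx_{(a)} ∧ dx_{(b)} ∧ dx_{(c)} with (a < b < c) sorted:
  d(2*w*(w - z)) includes (∂/∂w)(2*w*(w - z)) dw = (4*w - 2*z) dw, which multiplied by dx ∧ dz gives (4*w - 2*z) dx ∧ dz ∧ dw
  d(x*(w - 3*y)) includes (∂/∂y)(x*(w - 3*y)) dy = (-3*x) dy, which multiplied by dx ∧ dw gives (3*x) dx ∧ dy ∧ dw
  d(y*(w + x)) includes (∂/∂x)(y*(w + x)) dx = (y) dx, which multiplied by dy ∧ dw gives (y) dx ∧ dy ∧ dw
  d(x*(-3*w + 2*y)) includes (∂/∂x)(x*(-3*w + 2*y)) dx = (-3*w + 2*y) dx, which multiplied by dz ∧ dw gives (-3*w + 2*y) dx ∧ dz ∧ dw
  d(x*(-3*w + 2*y)) includes (∂/∂y)(x*(-3*w + 2*y)) dy = (2*x) dy, which multiplied by dz ∧ dw gives (2*x) dy ∧ dz ∧ dw
Collecting like 3-forms: d(omega) = (w + 2*y - 2*z) dx ∧ dz ∧ dw + (3*x + y) dx ∧ dy ∧ dw + (2*x) dy ∧ dz ∧ dw.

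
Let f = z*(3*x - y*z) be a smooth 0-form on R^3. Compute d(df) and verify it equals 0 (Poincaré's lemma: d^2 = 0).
d(df) = 0

Step 1: df = sum_i (∂f/∂x_i) dx_i = (3*z) dx + (-z^2) dy + (3*x - 2*y*z) dz.
Step 2: Apply d again. Using the 1-form formula, the coefficient of dx ∧ dy in d(df) is ∂^2 f/∂x ∂y - ∂^2 f/∂y ∂x = (0) - (0) = 0 (equality of mixed partials for smooth f).
Similarly for dx ∧ dz and dy ∧ dz — all coefficients vanish. So d(df) = 0.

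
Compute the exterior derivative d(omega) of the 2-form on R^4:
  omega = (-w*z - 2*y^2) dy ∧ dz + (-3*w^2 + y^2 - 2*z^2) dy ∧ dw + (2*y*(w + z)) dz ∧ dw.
d(omega) = (2*w + 5*z) dy ∧ dz ∧ dw

For a 2-form omega = sum_{i<j} g_{ij} dx_i ∧ dx_j, the exterior derivative is
  d(omega) = sum_{i<j} d(g_{ij}) ∧ dx_i ∧ dx_j = sum_{i<j, k} (∂g_{ij}/∂x_k) dx_k ∧ dx_i ∧ dx_j.
Expand each term, using dx_k ∧ dx_i ∧ dx_j = sgn(permutation) dx_{(a)} ∧ dx_{(b)} ∧ dx_{(c)} with (a < b < c) sorted:
  d(-w*z - 2*y^2) includes (∂/∂w)(-w*z - 2*y^2) dw = (-z) dw, which multiplied by dy ∧ dz gives (-z) dy ∧ dz ∧ dw
  d(-3*w^2 + y^2 - 2*z^2) includes (∂/∂z)(-3*w^2 + y^2 - 2*z^2) dz = (-4*z) dz, which multiplied by dy ∧ dw gives (4*z) dy ∧ dz ∧ dw
  d(2*y*(w + z)) includes (∂/∂y)(2*y*(w + z)) dy = (2*w + 2*z) dy, which multiplied by dz ∧ dw gives (2*w + 2*z) dy ∧ dz ∧ dw
Collecting like 3-forms: d(omega) = (2*w + 5*z) dy ∧ dz ∧ dw.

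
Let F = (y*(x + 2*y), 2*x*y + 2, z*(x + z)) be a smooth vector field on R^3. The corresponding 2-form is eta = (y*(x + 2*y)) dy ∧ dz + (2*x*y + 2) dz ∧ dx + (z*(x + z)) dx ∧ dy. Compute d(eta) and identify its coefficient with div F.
d(eta) = (3*x + y + 2*z) dx ∧ dy ∧ dz; div F = 3*x + y + 2*z

For a 2-form in R^3 of the form above, applying d gives a 3-form with coefficient ∂P/∂x + ∂Q/∂y + ∂R/∂z:
  ∂P/∂x = y
  ∂Q/∂y = 2*x
  ∂R/∂z = x + 2*z
Sum = 3*x + y + 2*z, which is exactly div F.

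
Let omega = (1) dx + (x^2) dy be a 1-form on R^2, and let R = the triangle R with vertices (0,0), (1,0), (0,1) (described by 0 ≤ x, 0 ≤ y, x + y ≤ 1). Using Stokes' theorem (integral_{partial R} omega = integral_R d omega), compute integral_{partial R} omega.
integral_(partial R) omega = 1/3

Stokes: integral_partial_R omega = integral_R d omega with d omega = (∂Q/∂x - ∂P/∂y) dx ∧ dy.
  ∂Q/∂x = 2*x
  ∂P/∂y = 0
  integrand = ∂Q/∂x - ∂P/∂y = 2*x.
Integrating over R: integral_0^1 integral_0^{1-x} (2*x) dy dx = 1/3.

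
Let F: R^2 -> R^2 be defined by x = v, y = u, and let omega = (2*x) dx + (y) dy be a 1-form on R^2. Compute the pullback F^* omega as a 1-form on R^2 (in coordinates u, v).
F^* omega = (u) du + (2*v) dv

Using F^*(f dg) = (f ∘ F) d(g ∘ F), substitute each coordinate x_i by F_i(u, v) in f_i, and replace dx_i by d F_i = (∂F_i/∂u) du + (∂F_i/∂v) dv.
  For the x component: f_1(F) = 2*v; d F_1 = (0) du + (1) dv
  For the y component: f_2(F) = u; d F_2 = (1) du + (0) dv
Combining and collecting du, dv coefficients:
  coeff of du: u
  coeff of dv: 2*v
F^* omega = (u) du + (2*v) dv.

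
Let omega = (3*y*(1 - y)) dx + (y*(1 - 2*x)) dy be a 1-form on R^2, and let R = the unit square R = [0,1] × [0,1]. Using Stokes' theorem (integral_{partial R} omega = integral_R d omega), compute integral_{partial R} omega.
integral_(partial R) omega = -1

Stokes: integral_partial_R omega = integral_R d omega with d omega = (∂Q/∂x - ∂P/∂y) dx ∧ dy.
  ∂Q/∂x = -2*y
  ∂P/∂y = 3 - 6*y
  integrand = ∂Q/∂x - ∂P/∂y = 4*y - 3.
Integrating over R: integral_0^1 integral_0^1 (4*y - 3) dx dy = -1.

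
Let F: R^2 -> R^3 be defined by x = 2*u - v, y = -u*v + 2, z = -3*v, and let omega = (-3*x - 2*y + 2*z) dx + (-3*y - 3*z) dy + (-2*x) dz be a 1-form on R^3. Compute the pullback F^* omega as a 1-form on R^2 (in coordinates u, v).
F^* omega = (-3*u*v^2 + 4*u*v - 12*u - 9*v^2 - 8) du + (-3*u^2*v - 11*u*v + 24*u - 3*v + 4) dv

Using F^*(f dg) = (f ∘ F) d(g ∘ F), substitute each coordinate x_i by F_i(u, v) in f_i, and replace dx_i by d F_i = (∂F_i/∂u) du + (∂F_i/∂v) dv.
  For the x component: f_1(F) = 2*u*v - 6*u - 3*v - 4; d F_1 = (2) du + (-1) dv
  For the y component: f_2(F) = 3*u*v + 9*v - 6; d F_2 = (-v) du + (-u) dv
  For the z component: f_3(F) = -4*u + 2*v; d F_3 = (0) du + (-3) dv
Combining and collecting du, dv coefficients:
  coeff of du: -3*u*v^2 + 4*u*v - 12*u - 9*v^2 - 8
  coeff of dv: -3*u^2*v - 11*u*v + 24*u - 3*v + 4
F^* omega = (-3*u*v^2 + 4*u*v - 12*u - 9*v^2 - 8) du + (-3*u^2*v - 11*u*v + 24*u - 3*v + 4) dv.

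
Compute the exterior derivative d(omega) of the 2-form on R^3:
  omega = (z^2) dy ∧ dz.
d(omega) = 0

For a 2-form omega = sum_{i<j} g_{ij} dx_i ∧ dx_j, the exterior derivative is
  d(omega) = sum_{i<j} d(g_{ij}) ∧ dx_i ∧ dx_j = sum_{i<j, k} (∂g_{ij}/∂x_k) dx_k ∧ dx_i ∧ dx_j.
Expand each term, using dx_k ∧ dx_i ∧ dx_j = sgn(permutation) dx_{(a)} ∧ dx_{(b)} ∧ dx_{(c)} with (a < b < c) sorted:

Collecting like 3-forms: d(omega) = 0.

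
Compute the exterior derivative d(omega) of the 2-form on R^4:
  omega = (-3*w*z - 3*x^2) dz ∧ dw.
d(omega) = (-6*x) dx ∧ dz ∧ dw

For a 2-form omega = sum_{i<j} g_{ij} dx_i ∧ dx_j, the exterior derivative is
  d(omega) = sum_{i<j} d(g_{ij}) ∧ dx_i ∧ dx_j = sum_{i<j, k} (∂g_{ij}/∂x_k) dx_k ∧ dx_i ∧ dx_j.
Expand each term, using dx_k ∧ dx_i ∧ dx_j = sgn(permutation) dx_{(a)} ∧ dx_{(b)} ∧ dx_{(c)} with (a < b < c) sorted:
  d(-3*w*z - 3*x^2) includes (∂/∂x)(-3*w*z - 3*x^2) dx = (-6*x) dx, which multiplied by dz ∧ dw gives (-6*x) dx ∧ dz ∧ dw
Collecting like 3-forms: d(omega) = (-6*x) dx ∧ dz ∧ dw.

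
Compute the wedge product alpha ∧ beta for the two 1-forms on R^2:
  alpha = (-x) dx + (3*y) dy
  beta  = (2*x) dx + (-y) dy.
alpha ∧ beta = (-5*x*y) dx ∧ dy

Distribute the wedge, using dx_i ∧ dx_j = -dx_j ∧ dx_i and dx_i ∧ dx_i = 0. For each pair (i, j) with i < j, the coefficient of dx_i ∧ dx_j in alpha ∧ beta is (alpha_i * beta_j - alpha_j * beta_i). Collecting: alpha ∧ beta = (-5*x*y) dx ∧ dy.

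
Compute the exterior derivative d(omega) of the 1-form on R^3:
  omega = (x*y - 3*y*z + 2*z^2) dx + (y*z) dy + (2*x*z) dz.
d(omega) = (-x + 3*z) dx ∧ dy + (3*y - 2*z) dx ∧ dz + (-y) dy ∧ dz

For a 1-form omega = sum_i f_i dx_i, the exterior derivative is
  d(omega) = sum_{i < j} (∂f_j/∂x_i - ∂f_i/∂x_j) dx_i ∧ dx_j.
  coefficient of dx ∧ dy: ∂f_2/∂x - ∂f_1/∂y = ∂(y*z)/∂x - ∂(x*y - 3*y*z + 2*z^2)/∂y = -x + 3*z
  coefficient of dx ∧ dz: ∂f_3/∂x - ∂f_1/∂z = ∂(2*x*z)/∂x - ∂(x*y - 3*y*z + 2*z^2)/∂z = 3*y - 2*z
  coefficient of dy ∧ dz: ∂f_3/∂y - ∂f_2/∂z = ∂(2*x*z)/∂y - ∂(y*z)/∂z = -y
Assembling: d(omega) = (-x + 3*z) dx ∧ dy + (3*y - 2*z) dx ∧ dz + (-y) dy ∧ dz.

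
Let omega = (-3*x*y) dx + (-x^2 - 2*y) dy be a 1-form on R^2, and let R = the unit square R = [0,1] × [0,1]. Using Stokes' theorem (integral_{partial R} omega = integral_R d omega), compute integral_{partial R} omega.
integral_(partial R) omega = 1/2

Stokes: integral_partial_R omega = integral_R d omega with d omega = (∂Q/∂x - ∂P/∂y) dx ∧ dy.
  ∂Q/∂x = -2*x
  ∂P/∂y = -3*x
  integrand = ∂Q/∂x - ∂P/∂y = x.
Integrating over R: integral_0^1 integral_0^1 (x) dx dy = 1/2.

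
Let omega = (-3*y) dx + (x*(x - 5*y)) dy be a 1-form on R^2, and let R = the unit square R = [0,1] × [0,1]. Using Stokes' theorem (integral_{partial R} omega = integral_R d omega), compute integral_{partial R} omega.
integral_(partial R) omega = 3/2

Stokes: integral_partial_R omega = integral_R d omega with d omega = (∂Q/∂x - ∂P/∂y) dx ∧ dy.
  ∂Q/∂x = 2*x - 5*y
  ∂P/∂y = -3
  integrand = ∂Q/∂x - ∂P/∂y = 2*x - 5*y + 3.
Integrating over R: integral_0^1 integral_0^1 (2*x - 5*y + 3) dx dy = 3/2.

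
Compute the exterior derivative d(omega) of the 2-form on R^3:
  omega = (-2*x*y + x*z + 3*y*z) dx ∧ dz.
d(omega) = (2*x - 3*z) dx ∧ dy ∧ dz

For a 2-form omega = sum_{i<j} g_{ij} dx_i ∧ dx_j, the exterior derivative is
  d(omega) = sum_{i<j} d(g_{ij}) ∧ dx_i ∧ dx_j = sum_{i<j, k} (∂g_{ij}/∂x_k) dx_k ∧ dx_i ∧ dx_j.
Expand each term, using dx_k ∧ dx_i ∧ dx_j = sgn(permutation) dx_{(a)} ∧ dx_{(b)} ∧ dx_{(c)} with (a < b < c) sorted:
  d(-2*x*y + x*z + 3*y*z) includes (∂/∂y)(-2*x*y + x*z + 3*y*z) dy = (-2*x + 3*z) dy, which multiplied by dx ∧ dz gives (2*x - 3*z) dx ∧ dy ∧ dz
Collecting like 3-forms: d(omega) = (2*x - 3*z) dx ∧ dy ∧ dz.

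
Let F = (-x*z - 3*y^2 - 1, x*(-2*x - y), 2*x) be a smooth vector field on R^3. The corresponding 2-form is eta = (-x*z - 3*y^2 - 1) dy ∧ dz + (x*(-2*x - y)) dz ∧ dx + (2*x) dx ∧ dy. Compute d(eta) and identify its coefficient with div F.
d(eta) = (-x - z) dx ∧ dy ∧ dz; div F = -x - z

For a 2-form in R^3 of the form above, applying d gives a 3-form with coefficient ∂P/∂x + ∂Q/∂y + ∂R/∂z:
  ∂P/∂x = -z
  ∂Q/∂y = -x
  ∂R/∂z = 0
Sum = -x - z, which is exactly div F.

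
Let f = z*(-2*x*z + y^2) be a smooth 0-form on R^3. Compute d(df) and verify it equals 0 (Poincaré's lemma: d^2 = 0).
d(df) = 0

Step 1: df = sum_i (∂f/∂x_i) dx_i = (-2*z^2) dx + (2*y*z) dy + (-4*x*z + y^2) dz.
Step 2: Apply d again. Using the 1-form formula, the coefficient of dx ∧ dy in d(df) is ∂^2 f/∂x ∂y - ∂^2 f/∂y ∂x = (0) - (0) = 0 (equality of mixed partials for smooth f).
Similarly for dx ∧ dz and dy ∧ dz — all coefficients vanish. So d(df) = 0.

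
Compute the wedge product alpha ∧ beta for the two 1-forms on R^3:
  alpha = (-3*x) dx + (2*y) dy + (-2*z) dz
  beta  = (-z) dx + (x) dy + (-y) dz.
alpha ∧ beta = (-3*x^2 + 2*y*z) dx ∧ dy + (3*x*y - 2*z^2) dx ∧ dz + (2*x*z - 2*y^2) dy ∧ dz

Distribute the wedge, using dx_i ∧ dx_j = -dx_j ∧ dx_i and dx_i ∧ dx_i = 0. For each pair (i, j) with i < j, the coefficient of dx_i ∧ dx_j in alpha ∧ beta is (alpha_i * beta_j - alpha_j * beta_i). Collecting: alpha ∧ beta = (-3*x^2 + 2*y*z) dx ∧ dy + (3*x*y - 2*z^2) dx ∧ dz + (2*x*z - 2*y^2) dy ∧ dz.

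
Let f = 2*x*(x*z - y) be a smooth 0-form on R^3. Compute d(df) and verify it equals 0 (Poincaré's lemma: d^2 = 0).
d(df) = 0

Step 1: df = sum_i (∂f/∂x_i) dx_i = (4*x*z - 2*y) dx + (-2*x) dy + (2*x^2) dz.
Step 2: Apply d again. Using the 1-form formula, the coefficient of dx ∧ dy in d(df) is ∂^2 f/∂x ∂y - ∂^2 f/∂y ∂x = (-2) - (-2) = 0 (equality of mixed partials for smooth f).
Similarly for dx ∧ dz and dy ∧ dz — all coefficients vanish. So d(df) = 0.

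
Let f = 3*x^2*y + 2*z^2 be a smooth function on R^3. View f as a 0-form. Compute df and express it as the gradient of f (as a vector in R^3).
df = (6*x*y) dx + (3*x^2) dy + (4*z) dz; grad f = (6*x*y, 3*x^2, 4*z)

For a 0-form f, d f = (∂f/∂x) dx + (∂f/∂y) dy + (∂f/∂z) dz. The components of the vector representation are exactly the entries of grad f in Cartesian coordinates:
  ∂f/∂x = 6*x*y
  ∂f/∂y = 3*x^2
  ∂f/∂z = 4*z.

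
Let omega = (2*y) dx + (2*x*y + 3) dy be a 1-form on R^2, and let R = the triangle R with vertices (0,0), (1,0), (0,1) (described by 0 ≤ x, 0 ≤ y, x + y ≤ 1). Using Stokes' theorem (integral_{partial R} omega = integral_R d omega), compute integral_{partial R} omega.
integral_(partial R) omega = -2/3

Stokes: integral_partial_R omega = integral_R d omega with d omega = (∂Q/∂x - ∂P/∂y) dx ∧ dy.
  ∂Q/∂x = 2*y
  ∂P/∂y = 2
  integrand = ∂Q/∂x - ∂P/∂y = 2*y - 2.
Integrating over R: integral_0^1 integral_0^{1-x} (2*y - 2) dy dx = -2/3.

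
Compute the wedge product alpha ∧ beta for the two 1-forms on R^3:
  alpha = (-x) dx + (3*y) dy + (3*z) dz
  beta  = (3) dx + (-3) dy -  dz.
alpha ∧ beta = (3*x - 9*y) dx ∧ dy + (x - 9*z) dx ∧ dz + (-3*y + 9*z) dy ∧ dz

Distribute the wedge, using dx_i ∧ dx_j = -dx_j ∧ dx_i and dx_i ∧ dx_i = 0. For each pair (i, j) with i < j, the coefficient of dx_i ∧ dx_j in alpha ∧ beta is (alpha_i * beta_j - alpha_j * beta_i). Collecting: alpha ∧ beta = (3*x - 9*y) dx ∧ dy + (x - 9*z) dx ∧ dz + (-3*y + 9*z) dy ∧ dz.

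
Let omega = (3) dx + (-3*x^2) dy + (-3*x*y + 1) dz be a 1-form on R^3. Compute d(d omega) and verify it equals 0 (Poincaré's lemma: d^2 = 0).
d(d omega) = 0

Step 1: d omega = sum_{i<j} (∂f_j/∂x_i - ∂f_i/∂x_j) dx_i ∧ dx_j:
  coeff of dx ∧ dy: -6*x
  coeff of dx ∧ dz: -3*y
  coeff of dy ∧ dz: -3*x
Step 2: Apply d again to each 2-form coefficient. The only possible 3-form in R^3 is dx ∧ dy ∧ dz, with coefficient
  ∂(coeff of dy∧dz)/∂x - ∂(coeff of dx∧dz)/∂y + ∂(coeff of dx∧dy)/∂z
  = ∂/∂x (-3*x) - ∂/∂y (-3*y) + ∂/∂z (-6*x).
Each of these terms simplifies to sums of mixed partials that cancel in pairs. The result is 0 (by equality of mixed partials for smooth functions — Schwarz / Clairaut).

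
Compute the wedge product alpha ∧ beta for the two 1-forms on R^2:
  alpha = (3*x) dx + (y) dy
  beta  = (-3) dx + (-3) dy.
alpha ∧ beta = (-9*x + 3*y) dx ∧ dy

Distribute the wedge, using dx_i ∧ dx_j = -dx_j ∧ dx_i and dx_i ∧ dx_i = 0. For each pair (i, j) with i < j, the coefficient of dx_i ∧ dx_j in alpha ∧ beta is (alpha_i * beta_j - alpha_j * beta_i). Collecting: alpha ∧ beta = (-9*x + 3*y) dx ∧ dy.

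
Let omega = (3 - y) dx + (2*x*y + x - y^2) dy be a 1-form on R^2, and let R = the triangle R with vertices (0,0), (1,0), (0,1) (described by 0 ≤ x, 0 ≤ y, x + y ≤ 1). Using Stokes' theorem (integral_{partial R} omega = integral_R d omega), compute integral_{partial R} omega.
integral_(partial R) omega = 4/3

Stokes: integral_partial_R omega = integral_R d omega with d omega = (∂Q/∂x - ∂P/∂y) dx ∧ dy.
  ∂Q/∂x = 2*y + 1
  ∂P/∂y = -1
  integrand = ∂Q/∂x - ∂P/∂y = 2*y + 2.
Integrating over R: integral_0^1 integral_0^{1-x} (2*y + 2) dy dx = 4/3.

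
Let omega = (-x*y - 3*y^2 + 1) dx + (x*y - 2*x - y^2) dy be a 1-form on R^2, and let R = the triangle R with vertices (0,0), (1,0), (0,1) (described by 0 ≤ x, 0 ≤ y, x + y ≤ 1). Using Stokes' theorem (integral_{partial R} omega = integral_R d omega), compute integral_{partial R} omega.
integral_(partial R) omega = 1/3

Stokes: integral_partial_R omega = integral_R d omega with d omega = (∂Q/∂x - ∂P/∂y) dx ∧ dy.
  ∂Q/∂x = y - 2
  ∂P/∂y = -x - 6*y
  integrand = ∂Q/∂x - ∂P/∂y = x + 7*y - 2.
Integrating over R: integral_0^1 integral_0^{1-x} (x + 7*y - 2) dy dx = 1/3.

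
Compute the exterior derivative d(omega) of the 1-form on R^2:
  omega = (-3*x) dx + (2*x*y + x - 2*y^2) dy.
d(omega) = (2*y + 1) dx ∧ dy

For a 1-form omega = sum_i f_i dx_i, the exterior derivative is
  d(omega) = sum_{i < j} (∂f_j/∂x_i - ∂f_i/∂x_j) dx_i ∧ dx_j.
  coefficient of dx ∧ dy: ∂f_2/∂x - ∂f_1/∂y = ∂(2*x*y + x - 2*y^2)/∂x - ∂(-3*x)/∂y = 2*y + 1
Assembling: d(omega) = (2*y + 1) dx ∧ dy.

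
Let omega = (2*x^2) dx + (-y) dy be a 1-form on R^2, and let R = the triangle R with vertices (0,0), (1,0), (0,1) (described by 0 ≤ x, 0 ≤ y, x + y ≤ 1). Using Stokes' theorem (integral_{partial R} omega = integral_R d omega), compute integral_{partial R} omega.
integral_(partial R) omega = 0

Stokes: integral_partial_R omega = integral_R d omega with d omega = (∂Q/∂x - ∂P/∂y) dx ∧ dy.
  ∂Q/∂x = 0
  ∂P/∂y = 0
  integrand = ∂Q/∂x - ∂P/∂y = 0.
Integrating over R: integral_0^1 integral_0^{1-x} (0) dy dx = 0.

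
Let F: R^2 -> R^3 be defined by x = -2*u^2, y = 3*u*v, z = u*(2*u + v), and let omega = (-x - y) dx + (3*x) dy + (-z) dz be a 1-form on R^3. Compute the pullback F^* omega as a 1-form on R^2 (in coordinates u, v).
F^* omega = (u*(-16*u^2 - 12*u*v - v^2)) du + (u^2*(-20*u - v)) dv

Using F^*(f dg) = (f ∘ F) d(g ∘ F), substitute each coordinate x_i by F_i(u, v) in f_i, and replace dx_i by d F_i = (∂F_i/∂u) du + (∂F_i/∂v) dv.
  For the x component: f_1(F) = u*(2*u - 3*v); d F_1 = (-4*u) du + (0) dv
  For the y component: f_2(F) = -6*u^2; d F_2 = (3*v) du + (3*u) dv
  For the z component: f_3(F) = u*(-2*u - v); d F_3 = (4*u + v) du + (u) dv
Combining and collecting du, dv coefficients:
  coeff of du: u*(-16*u^2 - 12*u*v - v^2)
  coeff of dv: u^2*(-20*u - v)
F^* omega = (u*(-16*u^2 - 12*u*v - v^2)) du + (u^2*(-20*u - v)) dv.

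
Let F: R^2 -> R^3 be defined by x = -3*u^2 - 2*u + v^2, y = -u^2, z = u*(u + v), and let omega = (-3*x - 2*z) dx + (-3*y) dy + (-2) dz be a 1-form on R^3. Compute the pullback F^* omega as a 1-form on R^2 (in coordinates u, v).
F^* omega = (-48*u^3 + 12*u^2*v - 50*u^2 + 18*u*v^2 + 4*u*v - 16*u + 6*v^2 - 2*v) du + (14*u^2*v - 4*u*v^2 + 12*u*v - 2*u - 6*v^3) dv

Using F^*(f dg) = (f ∘ F) d(g ∘ F), substitute each coordinate x_i by F_i(u, v) in f_i, and replace dx_i by d F_i = (∂F_i/∂u) du + (∂F_i/∂v) dv.
  For the x component: f_1(F) = 7*u^2 - 2*u*v + 6*u - 3*v^2; d F_1 = (-6*u - 2) du + (2*v) dv
  For the y component: f_2(F) = 3*u^2; d F_2 = (-2*u) du + (0) dv
  For the z component: f_3(F) = -2; d F_3 = (2*u + v) du + (u) dv
Combining and collecting du, dv coefficients:
  coeff of du: -48*u^3 + 12*u^2*v - 50*u^2 + 18*u*v^2 + 4*u*v - 16*u + 6*v^2 - 2*v
  coeff of dv: 14*u^2*v - 4*u*v^2 + 12*u*v - 2*u - 6*v^3
F^* omega = (-48*u^3 + 12*u^2*v - 50*u^2 + 18*u*v^2 + 4*u*v - 16*u + 6*v^2 - 2*v) du + (14*u^2*v - 4*u*v^2 + 12*u*v - 2*u - 6*v^3) dv.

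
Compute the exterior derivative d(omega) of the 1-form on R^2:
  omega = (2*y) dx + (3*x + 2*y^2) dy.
d(omega) = (1) dx ∧ dy

For a 1-form omega = sum_i f_i dx_i, the exterior derivative is
  d(omega) = sum_{i < j} (∂f_j/∂x_i - ∂f_i/∂x_j) dx_i ∧ dx_j.
  coefficient of dx ∧ dy: ∂f_2/∂x - ∂f_1/∂y = ∂(3*x + 2*y^2)/∂x - ∂(2*y)/∂y = 1
Assembling: d(omega) = (1) dx ∧ dy.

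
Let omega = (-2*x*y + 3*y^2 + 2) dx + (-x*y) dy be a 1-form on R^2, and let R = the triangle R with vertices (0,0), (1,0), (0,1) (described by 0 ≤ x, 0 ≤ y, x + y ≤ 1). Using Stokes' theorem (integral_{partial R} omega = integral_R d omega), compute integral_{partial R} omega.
integral_(partial R) omega = -5/6

Stokes: integral_partial_R omega = integral_R d omega with d omega = (∂Q/∂x - ∂P/∂y) dx ∧ dy.
  ∂Q/∂x = -y
  ∂P/∂y = -2*x + 6*y
  integrand = ∂Q/∂x - ∂P/∂y = 2*x - 7*y.
Integrating over R: integral_0^1 integral_0^{1-x} (2*x - 7*y) dy dx = -5/6.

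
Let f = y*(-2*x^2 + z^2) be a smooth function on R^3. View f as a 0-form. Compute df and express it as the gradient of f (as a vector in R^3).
df = (-4*x*y) dx + (-2*x^2 + z^2) dy + (2*y*z) dz; grad f = (-4*x*y, -2*x^2 + z^2, 2*y*z)

For a 0-form f, d f = (∂f/∂x) dx + (∂f/∂y) dy + (∂f/∂z) dz. The components of the vector representation are exactly the entries of grad f in Cartesian coordinates:
  ∂f/∂x = -4*x*y
  ∂f/∂y = -2*x^2 + z^2
  ∂f/∂z = 2*y*z.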